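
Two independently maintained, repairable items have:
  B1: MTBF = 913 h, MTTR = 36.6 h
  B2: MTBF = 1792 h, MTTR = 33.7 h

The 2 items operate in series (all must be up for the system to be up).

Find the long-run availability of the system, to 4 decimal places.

0.9437

A(B1) = MTBF/(MTBF+MTTR) = 913/(913+36.6) = 0.961457
A(B2) = MTBF/(MTBF+MTTR) = 1792/(1792+33.7) = 0.981541
Series availability: 0.961457 × 0.981541 = 0.9437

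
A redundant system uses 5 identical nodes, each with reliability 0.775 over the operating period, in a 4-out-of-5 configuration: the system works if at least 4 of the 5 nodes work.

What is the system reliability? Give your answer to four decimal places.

0.6854

R = Σ_{i=4}^{5} C(5,i) p^i (1−p)^{5−i} with p = 0.775
C(5,4)·0.775^4·0.225^1 = 0.405844
C(5,5)·0.775^5·0.225^0 = 0.279582
Sum = 0.6854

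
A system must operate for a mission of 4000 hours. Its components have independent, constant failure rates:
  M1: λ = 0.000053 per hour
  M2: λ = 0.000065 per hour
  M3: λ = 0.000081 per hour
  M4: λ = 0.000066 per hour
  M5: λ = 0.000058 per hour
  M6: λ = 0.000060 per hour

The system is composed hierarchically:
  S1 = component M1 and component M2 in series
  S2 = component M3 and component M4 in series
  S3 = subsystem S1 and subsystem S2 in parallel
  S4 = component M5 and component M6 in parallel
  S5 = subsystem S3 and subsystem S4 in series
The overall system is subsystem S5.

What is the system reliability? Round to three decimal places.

R(M1) = exp(−0.000053 × 4000) = 0.80896
R(M2) = exp(−0.000065 × 4000) = 0.77105
R(M3) = exp(−0.000081 × 4000) = 0.72325
R(M4) = exp(−0.000066 × 4000) = 0.76797
R(M5) = exp(−0.000058 × 4000) = 0.79295
R(M6) = exp(−0.000060 × 4000) = 0.78663
Series (M1 and M2): 0.80896 × 0.77105 = 0.62375
Series (M3 and M4): 0.72325 × 0.76797 = 0.55543
Parallel ([0.62375] and [0.55543]): 1 − (1 − 0.62375)(1 − 0.55543) = 0.83273
Parallel (M5 and M6): 1 − (1 − 0.79295)(1 − 0.78663) = 0.95582
Series ([0.83273] and [0.95582]): 0.83273 × 0.95582 = 0.796

0.796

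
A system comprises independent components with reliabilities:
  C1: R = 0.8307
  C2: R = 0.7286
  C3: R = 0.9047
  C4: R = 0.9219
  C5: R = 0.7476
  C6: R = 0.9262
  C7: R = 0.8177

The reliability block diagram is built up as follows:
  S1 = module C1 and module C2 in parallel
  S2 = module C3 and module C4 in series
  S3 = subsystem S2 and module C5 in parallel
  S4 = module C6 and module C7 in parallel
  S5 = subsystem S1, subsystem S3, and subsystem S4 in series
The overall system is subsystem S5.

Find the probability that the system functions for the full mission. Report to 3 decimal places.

0.902

Parallel (C1 and C2): 1 − (1 − 0.83070)(1 − 0.72860) = 0.95405
Series (C3 and C4): 0.90470 × 0.92190 = 0.83404
Parallel ([0.83404] and C5): 1 − (1 − 0.83404)(1 − 0.74760) = 0.95811
Parallel (C6 and C7): 1 − (1 − 0.92620)(1 − 0.81770) = 0.98655
Series ([0.95405], [0.95811], and [0.98655]): 0.95405 × 0.95811 × 0.98655 = 0.902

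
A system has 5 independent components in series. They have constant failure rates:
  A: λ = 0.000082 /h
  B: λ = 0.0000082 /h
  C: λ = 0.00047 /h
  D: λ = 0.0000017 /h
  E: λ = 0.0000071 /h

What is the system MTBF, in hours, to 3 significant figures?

1760

Series of exponential components: λ_sys = Σ λ_i
λ_sys = 0.000082 + 0.0000082 + 0.00047 + 0.0000017 + 0.0000071 = 5.6900e-04 /h
MTBF = 1 / λ_sys = 1760 h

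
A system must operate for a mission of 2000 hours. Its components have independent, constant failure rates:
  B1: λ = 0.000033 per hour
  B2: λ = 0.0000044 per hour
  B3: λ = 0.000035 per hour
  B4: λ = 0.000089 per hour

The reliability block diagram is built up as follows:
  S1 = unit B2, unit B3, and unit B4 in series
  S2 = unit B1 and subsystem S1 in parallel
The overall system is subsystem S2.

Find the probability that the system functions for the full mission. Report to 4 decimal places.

R(B1) = exp(−0.000033 × 2000) = 0.936131
R(B2) = exp(−0.0000044 × 2000) = 0.991239
R(B3) = exp(−0.000035 × 2000) = 0.932394
R(B4) = exp(−0.000089 × 2000) = 0.836942
Series (B2, B3, and B4): 0.991239 × 0.932394 × 0.836942 = 0.773523
Parallel (B1 and [0.773523]): 1 − (1 − 0.936131)(1 − 0.773523) = 0.9855

0.9855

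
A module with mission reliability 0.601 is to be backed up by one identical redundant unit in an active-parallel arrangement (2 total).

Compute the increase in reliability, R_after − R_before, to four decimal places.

R_before = 0.601
R_after = 1 − (1 − 0.601)^2 = 0.8408
ΔR = 0.8408 − 0.601 = 0.2398

0.2398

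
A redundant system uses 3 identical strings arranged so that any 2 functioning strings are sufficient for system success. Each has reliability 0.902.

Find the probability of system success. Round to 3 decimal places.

0.973

R = Σ_{i=2}^{3} C(3,i) p^i (1−p)^{3−i} with p = 0.902
C(3,2)·0.902^2·0.098^1 = 0.23920
C(3,3)·0.902^3·0.098^0 = 0.73387
Sum = 0.973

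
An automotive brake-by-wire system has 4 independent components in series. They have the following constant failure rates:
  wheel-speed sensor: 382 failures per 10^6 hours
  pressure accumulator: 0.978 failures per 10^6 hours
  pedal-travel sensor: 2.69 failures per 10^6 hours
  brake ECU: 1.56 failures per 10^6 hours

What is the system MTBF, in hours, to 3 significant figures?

Series of exponential components: λ_sys = Σ λ_i
λ_sys = 0.000382 + 0.000000978 + 0.00000269 + 0.00000156 = 3.8723e-04 /h
MTBF = 1 / λ_sys = 2580 h

2580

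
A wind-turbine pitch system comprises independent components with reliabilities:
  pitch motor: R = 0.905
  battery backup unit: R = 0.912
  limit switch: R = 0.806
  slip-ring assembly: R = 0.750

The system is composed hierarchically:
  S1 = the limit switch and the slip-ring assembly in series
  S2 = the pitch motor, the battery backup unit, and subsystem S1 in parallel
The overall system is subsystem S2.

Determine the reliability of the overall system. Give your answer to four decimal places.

Series (limit switch and slip-ring assembly): 0.806000 × 0.750000 = 0.604500
Parallel (pitch motor, battery backup unit, and [0.604500]): 1 − (1 − 0.905000)(1 − 0.912000)(1 − 0.604500) = 0.9967

0.9967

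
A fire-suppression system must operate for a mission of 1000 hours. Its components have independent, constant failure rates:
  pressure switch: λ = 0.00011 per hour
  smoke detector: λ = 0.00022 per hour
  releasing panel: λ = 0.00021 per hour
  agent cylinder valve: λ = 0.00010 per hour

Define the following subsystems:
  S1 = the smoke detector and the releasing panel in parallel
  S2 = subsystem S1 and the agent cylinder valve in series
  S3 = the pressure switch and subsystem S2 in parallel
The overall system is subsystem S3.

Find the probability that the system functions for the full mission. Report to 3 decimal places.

R(pressure switch) = exp(−0.00011 × 1000) = 0.89583
R(smoke detector) = exp(−0.00022 × 1000) = 0.80252
R(releasing panel) = exp(−0.00021 × 1000) = 0.81058
R(agent cylinder valve) = exp(−0.00010 × 1000) = 0.90484
Parallel (smoke detector and releasing panel): 1 − (1 − 0.80252)(1 − 0.81058) = 0.96259
Series ([0.96259] and agent cylinder valve): 0.96259 × 0.90484 = 0.87099
Parallel (pressure switch and [0.87099]): 1 − (1 − 0.89583)(1 − 0.87099) = 0.987

0.987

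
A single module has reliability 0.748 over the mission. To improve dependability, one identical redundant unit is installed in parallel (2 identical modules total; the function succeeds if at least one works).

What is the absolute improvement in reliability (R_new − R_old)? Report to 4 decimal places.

0.1885

R_before = 0.748
R_after = 1 − (1 − 0.748)^2 = 0.9365
ΔR = 0.9365 − 0.748 = 0.1885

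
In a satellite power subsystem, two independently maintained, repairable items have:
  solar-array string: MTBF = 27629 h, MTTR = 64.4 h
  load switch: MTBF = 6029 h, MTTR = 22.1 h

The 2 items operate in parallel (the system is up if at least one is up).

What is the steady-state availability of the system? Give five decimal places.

0.99999

A(solar-array string) = MTBF/(MTBF+MTTR) = 27629/(27629+64.4) = 0.997675
A(load switch) = MTBF/(MTBF+MTTR) = 6029/(6029+22.1) = 0.996348
Parallel availability: 1 − (1 − 0.997675)(1 − 0.996348) = 0.99999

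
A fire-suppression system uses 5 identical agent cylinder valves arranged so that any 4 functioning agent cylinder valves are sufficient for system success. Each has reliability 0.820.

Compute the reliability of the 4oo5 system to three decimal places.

R = Σ_{i=4}^{5} C(5,i) p^i (1−p)^{5−i} with p = 0.820
C(5,4)·0.820^4·0.180^1 = 0.40691
C(5,5)·0.820^5·0.180^0 = 0.37074
Sum = 0.778

0.778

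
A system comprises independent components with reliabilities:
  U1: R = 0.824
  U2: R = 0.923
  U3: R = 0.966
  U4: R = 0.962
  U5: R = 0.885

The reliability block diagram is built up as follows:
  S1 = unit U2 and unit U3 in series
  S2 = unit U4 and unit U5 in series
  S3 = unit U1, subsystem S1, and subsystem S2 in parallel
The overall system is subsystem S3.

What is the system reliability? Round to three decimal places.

0.997

Series (U2 and U3): 0.92300 × 0.96600 = 0.89162
Series (U4 and U5): 0.96200 × 0.88500 = 0.85137
Parallel (U1, [0.89162], and [0.85137]): 1 − (1 − 0.82400)(1 − 0.89162)(1 − 0.85137) = 0.997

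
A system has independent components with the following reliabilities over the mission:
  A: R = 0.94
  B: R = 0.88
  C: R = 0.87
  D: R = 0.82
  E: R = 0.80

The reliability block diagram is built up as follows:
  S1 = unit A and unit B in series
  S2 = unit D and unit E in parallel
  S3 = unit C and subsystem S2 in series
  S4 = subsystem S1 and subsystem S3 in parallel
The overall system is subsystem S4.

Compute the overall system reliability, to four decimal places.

0.9721

Series (A and B): 0.940000 × 0.880000 = 0.827200
Parallel (D and E): 1 − (1 − 0.820000)(1 − 0.800000) = 0.964000
Series (C and [0.964000]): 0.870000 × 0.964000 = 0.838680
Parallel ([0.827200] and [0.838680]): 1 − (1 − 0.827200)(1 − 0.838680) = 0.9721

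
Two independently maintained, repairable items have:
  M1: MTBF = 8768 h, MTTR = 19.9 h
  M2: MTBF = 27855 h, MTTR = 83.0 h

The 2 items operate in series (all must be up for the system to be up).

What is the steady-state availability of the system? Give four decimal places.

0.9948

A(M1) = MTBF/(MTBF+MTTR) = 8768/(8768+19.9) = 0.997736
A(M2) = MTBF/(MTBF+MTTR) = 27855/(27855+83.0) = 0.997029
Series availability: 0.997736 × 0.997029 = 0.9948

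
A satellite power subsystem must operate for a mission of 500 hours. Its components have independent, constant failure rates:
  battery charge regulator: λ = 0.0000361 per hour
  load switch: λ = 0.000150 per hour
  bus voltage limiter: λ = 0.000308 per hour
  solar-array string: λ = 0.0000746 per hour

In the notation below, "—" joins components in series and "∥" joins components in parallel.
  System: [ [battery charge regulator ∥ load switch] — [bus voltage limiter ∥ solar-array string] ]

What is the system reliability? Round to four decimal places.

0.9935

R(battery charge regulator) = exp(−0.0000361 × 500) = 0.982112
R(load switch) = exp(−0.000150 × 500) = 0.927743
R(bus voltage limiter) = exp(−0.000308 × 500) = 0.857272
R(solar-array string) = exp(−0.0000746 × 500) = 0.963387
Parallel (battery charge regulator and load switch): 1 − (1 − 0.982112)(1 − 0.927743) = 0.998707
Parallel (bus voltage limiter and solar-array string): 1 − (1 − 0.857272)(1 − 0.963387) = 0.994774
Series ([0.998707] and [0.994774]): 0.998707 × 0.994774 = 0.9935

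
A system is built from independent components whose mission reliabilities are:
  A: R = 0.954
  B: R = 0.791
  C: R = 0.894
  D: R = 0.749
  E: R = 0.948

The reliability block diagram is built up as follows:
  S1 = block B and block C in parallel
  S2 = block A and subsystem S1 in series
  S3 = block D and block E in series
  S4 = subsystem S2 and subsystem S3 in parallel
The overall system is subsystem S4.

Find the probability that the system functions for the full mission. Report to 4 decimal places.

0.9805

Parallel (B and C): 1 − (1 − 0.791000)(1 − 0.894000) = 0.977846
Series (A and [0.977846]): 0.954000 × 0.977846 = 0.932865
Series (D and E): 0.749000 × 0.948000 = 0.710052
Parallel ([0.932865] and [0.710052]): 1 − (1 − 0.932865)(1 − 0.710052) = 0.9805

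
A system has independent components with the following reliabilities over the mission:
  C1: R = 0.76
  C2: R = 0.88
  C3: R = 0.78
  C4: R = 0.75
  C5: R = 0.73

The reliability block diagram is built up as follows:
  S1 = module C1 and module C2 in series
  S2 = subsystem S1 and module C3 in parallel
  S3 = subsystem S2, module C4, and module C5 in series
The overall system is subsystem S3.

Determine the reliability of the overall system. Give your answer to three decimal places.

Series (C1 and C2): 0.76000 × 0.88000 = 0.66880
Parallel ([0.66880] and C3): 1 − (1 − 0.66880)(1 − 0.78000) = 0.92714
Series ([0.92714], C4, and C5): 0.92714 × 0.75000 × 0.73000 = 0.508

0.508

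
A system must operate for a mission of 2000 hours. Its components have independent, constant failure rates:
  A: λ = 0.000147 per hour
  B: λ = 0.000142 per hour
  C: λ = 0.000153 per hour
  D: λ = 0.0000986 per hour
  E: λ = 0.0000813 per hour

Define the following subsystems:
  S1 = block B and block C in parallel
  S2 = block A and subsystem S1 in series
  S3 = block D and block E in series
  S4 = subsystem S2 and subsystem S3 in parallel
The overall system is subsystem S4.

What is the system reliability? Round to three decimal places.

R(A) = exp(−0.000147 × 2000) = 0.74528
R(B) = exp(−0.000142 × 2000) = 0.75277
R(C) = exp(−0.000153 × 2000) = 0.73639
R(D) = exp(−0.0000986 × 2000) = 0.82103
R(E) = exp(−0.0000813 × 2000) = 0.84993
Parallel (B and C): 1 − (1 − 0.75277)(1 − 0.73639) = 0.93483
Series (A and [0.93483]): 0.74528 × 0.93483 = 0.69671
Series (D and E): 0.82103 × 0.84993 = 0.69782
Parallel ([0.69671] and [0.69782]): 1 − (1 − 0.69671)(1 − 0.69782) = 0.908

0.908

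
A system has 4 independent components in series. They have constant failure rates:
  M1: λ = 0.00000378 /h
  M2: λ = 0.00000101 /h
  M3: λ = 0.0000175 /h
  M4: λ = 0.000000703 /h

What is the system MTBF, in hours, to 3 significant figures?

Series of exponential components: λ_sys = Σ λ_i
λ_sys = 0.00000378 + 0.00000101 + 0.0000175 + 0.000000703 = 2.2993e-05 /h
MTBF = 1 / λ_sys = 43500 h

43500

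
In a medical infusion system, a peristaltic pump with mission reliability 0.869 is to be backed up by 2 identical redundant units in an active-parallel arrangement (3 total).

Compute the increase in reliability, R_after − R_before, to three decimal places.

0.129

R_before = 0.869
R_after = 1 − (1 − 0.869)^3 = 0.998
ΔR = 0.998 − 0.869 = 0.129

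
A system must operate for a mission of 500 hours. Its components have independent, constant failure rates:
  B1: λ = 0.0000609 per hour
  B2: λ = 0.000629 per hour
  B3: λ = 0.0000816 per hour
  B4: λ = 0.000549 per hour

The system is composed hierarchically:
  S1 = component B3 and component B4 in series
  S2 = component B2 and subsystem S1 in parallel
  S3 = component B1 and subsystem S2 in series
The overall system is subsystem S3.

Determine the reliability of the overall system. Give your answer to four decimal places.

0.8992

R(B1) = exp(−0.0000609 × 500) = 0.970009
R(B2) = exp(−0.000629 × 500) = 0.730154
R(B3) = exp(−0.0000816 × 500) = 0.960021
R(B4) = exp(−0.000549 × 500) = 0.759952
Series (B3 and B4): 0.960021 × 0.759952 = 0.729570
Parallel (B2 and [0.729570]): 1 − (1 − 0.730154)(1 − 0.729570) = 0.927026
Series (B1 and [0.927026]): 0.970009 × 0.927026 = 0.8992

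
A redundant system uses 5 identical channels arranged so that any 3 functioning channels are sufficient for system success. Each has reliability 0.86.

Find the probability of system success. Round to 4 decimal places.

R = Σ_{i=3}^{5} C(5,i) p^i (1−p)^{5−i} with p = 0.86
C(5,3)·0.86^3·0.14^2 = 0.124667
C(5,4)·0.86^4·0.14^1 = 0.382906
C(5,5)·0.86^5·0.14^0 = 0.470427
Sum = 0.9780

0.9780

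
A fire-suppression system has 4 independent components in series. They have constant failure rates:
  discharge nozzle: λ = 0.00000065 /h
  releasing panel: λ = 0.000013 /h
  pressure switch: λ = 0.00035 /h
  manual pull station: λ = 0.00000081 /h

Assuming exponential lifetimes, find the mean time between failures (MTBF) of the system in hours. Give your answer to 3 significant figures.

Series of exponential components: λ_sys = Σ λ_i
λ_sys = 0.00000065 + 0.000013 + 0.00035 + 0.00000081 = 3.6446e-04 /h
MTBF = 1 / λ_sys = 2740 h

2740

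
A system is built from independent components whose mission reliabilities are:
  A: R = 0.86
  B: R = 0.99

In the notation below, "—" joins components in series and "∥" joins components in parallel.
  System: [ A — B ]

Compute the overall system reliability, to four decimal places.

0.8514

Series (A and B): 0.860000 × 0.990000 = 0.8514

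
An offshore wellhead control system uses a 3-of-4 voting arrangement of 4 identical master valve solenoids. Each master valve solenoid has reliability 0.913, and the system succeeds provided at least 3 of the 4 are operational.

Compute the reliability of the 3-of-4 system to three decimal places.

R = Σ_{i=3}^{4} C(4,i) p^i (1−p)^{4−i} with p = 0.913
C(4,3)·0.913^3·0.087^1 = 0.26484
C(4,4)·0.913^4·0.087^0 = 0.69484
Sum = 0.960

0.960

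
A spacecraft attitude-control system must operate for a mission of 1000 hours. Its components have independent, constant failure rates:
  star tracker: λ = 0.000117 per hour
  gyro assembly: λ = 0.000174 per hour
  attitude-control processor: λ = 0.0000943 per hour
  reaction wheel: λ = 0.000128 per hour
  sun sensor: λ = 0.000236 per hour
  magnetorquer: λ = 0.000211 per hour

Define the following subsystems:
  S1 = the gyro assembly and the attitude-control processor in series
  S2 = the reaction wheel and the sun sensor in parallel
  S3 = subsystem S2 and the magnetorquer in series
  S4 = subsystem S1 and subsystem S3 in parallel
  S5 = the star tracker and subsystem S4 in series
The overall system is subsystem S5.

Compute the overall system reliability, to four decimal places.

R(star tracker) = exp(−0.000117 × 1000) = 0.889585
R(gyro assembly) = exp(−0.000174 × 1000) = 0.840297
R(attitude-control processor) = exp(−0.0000943 × 1000) = 0.910010
R(reaction wheel) = exp(−0.000128 × 1000) = 0.879853
R(sun sensor) = exp(−0.000236 × 1000) = 0.789781
R(magnetorquer) = exp(−0.000211 × 1000) = 0.809774
Series (gyro assembly and attitude-control processor): 0.840297 × 0.910010 = 0.764679
Parallel (reaction wheel and sun sensor): 1 − (1 − 0.879853)(1 − 0.789781) = 0.974743
Series ([0.974743] and magnetorquer): 0.974743 × 0.809774 = 0.789322
Parallel ([0.764679] and [0.789322]): 1 − (1 − 0.764679)(1 − 0.789322) = 0.950423
Series (star tracker and [0.950423]): 0.889585 × 0.950423 = 0.8455

0.8455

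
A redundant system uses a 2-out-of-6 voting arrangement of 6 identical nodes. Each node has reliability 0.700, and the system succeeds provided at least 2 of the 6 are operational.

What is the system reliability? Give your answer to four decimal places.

0.9891

R = Σ_{i=2}^{6} C(6,i) p^i (1−p)^{6−i} with p = 0.700
C(6,2)·0.700^2·0.300^4 = 0.059535
C(6,3)·0.700^3·0.300^3 = 0.185220
C(6,4)·0.700^4·0.300^2 = 0.324135
C(6,5)·0.700^5·0.300^1 = 0.302526
C(6,6)·0.700^6·0.300^0 = 0.117649
Sum = 0.9891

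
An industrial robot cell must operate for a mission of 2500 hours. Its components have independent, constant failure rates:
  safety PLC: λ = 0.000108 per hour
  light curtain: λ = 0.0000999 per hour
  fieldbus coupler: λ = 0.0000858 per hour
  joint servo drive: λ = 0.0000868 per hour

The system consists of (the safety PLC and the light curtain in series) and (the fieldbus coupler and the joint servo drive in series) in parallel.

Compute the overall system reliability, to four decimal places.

0.8579

R(safety PLC) = exp(−0.000108 × 2500) = 0.763379
R(light curtain) = exp(−0.0000999 × 2500) = 0.778996
R(fieldbus coupler) = exp(−0.0000858 × 2500) = 0.806945
R(joint servo drive) = exp(−0.0000868 × 2500) = 0.804930
Series (safety PLC and light curtain): 0.763379 × 0.778996 = 0.594669
Series (fieldbus coupler and joint servo drive): 0.806945 × 0.804930 = 0.649534
Parallel ([0.594669] and [0.649534]): 1 − (1 − 0.594669)(1 − 0.649534) = 0.8579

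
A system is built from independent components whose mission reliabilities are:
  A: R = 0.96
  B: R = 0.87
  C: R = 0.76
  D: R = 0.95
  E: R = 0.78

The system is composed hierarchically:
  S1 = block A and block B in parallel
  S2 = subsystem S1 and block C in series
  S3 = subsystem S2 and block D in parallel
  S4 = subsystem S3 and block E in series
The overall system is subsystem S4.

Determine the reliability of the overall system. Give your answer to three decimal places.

0.770

Parallel (A and B): 1 − (1 − 0.96000)(1 − 0.87000) = 0.99480
Series ([0.99480] and C): 0.99480 × 0.76000 = 0.75605
Parallel ([0.75605] and D): 1 − (1 − 0.75605)(1 − 0.95000) = 0.98780
Series ([0.98780] and E): 0.98780 × 0.78000 = 0.770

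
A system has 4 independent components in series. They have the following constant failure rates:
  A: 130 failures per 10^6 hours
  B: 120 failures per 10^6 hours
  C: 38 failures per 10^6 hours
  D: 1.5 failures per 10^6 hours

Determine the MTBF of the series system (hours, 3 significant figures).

3450

Series of exponential components: λ_sys = Σ λ_i
λ_sys = 0.00013 + 0.00012 + 0.000038 + 0.0000015 = 2.8950e-04 /h
MTBF = 1 / λ_sys = 3450 h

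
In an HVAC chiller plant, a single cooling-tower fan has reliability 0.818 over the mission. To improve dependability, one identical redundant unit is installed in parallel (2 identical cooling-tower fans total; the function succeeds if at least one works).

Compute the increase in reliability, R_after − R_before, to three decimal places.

0.149

R_before = 0.818
R_after = 1 − (1 − 0.818)^2 = 0.967
ΔR = 0.967 − 0.818 = 0.149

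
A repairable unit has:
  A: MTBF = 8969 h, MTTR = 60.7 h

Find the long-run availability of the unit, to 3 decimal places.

0.993

A(A) = MTBF/(MTBF+MTTR) = 8969/(8969+60.7) = 0.993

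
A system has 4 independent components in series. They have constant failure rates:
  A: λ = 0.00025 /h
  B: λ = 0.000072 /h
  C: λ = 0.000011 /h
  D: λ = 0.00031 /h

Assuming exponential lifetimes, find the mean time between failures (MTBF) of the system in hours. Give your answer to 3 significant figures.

Series of exponential components: λ_sys = Σ λ_i
λ_sys = 0.00025 + 0.000072 + 0.000011 + 0.00031 = 6.4300e-04 /h
MTBF = 1 / λ_sys = 1560 h

1560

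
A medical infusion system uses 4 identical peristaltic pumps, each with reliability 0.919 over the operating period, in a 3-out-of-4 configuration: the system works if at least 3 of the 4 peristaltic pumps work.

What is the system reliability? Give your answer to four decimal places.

R = Σ_{i=3}^{4} C(4,i) p^i (1−p)^{4−i} with p = 0.919
C(4,3)·0.919^3·0.081^1 = 0.251473
C(4,4)·0.919^4·0.081^0 = 0.713283
Sum = 0.9648

0.9648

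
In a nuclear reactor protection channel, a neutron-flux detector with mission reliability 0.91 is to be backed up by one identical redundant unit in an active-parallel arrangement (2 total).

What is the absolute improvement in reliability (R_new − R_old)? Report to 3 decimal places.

R_before = 0.91
R_after = 1 − (1 − 0.91)^2 = 0.992
ΔR = 0.992 − 0.91 = 0.082

0.082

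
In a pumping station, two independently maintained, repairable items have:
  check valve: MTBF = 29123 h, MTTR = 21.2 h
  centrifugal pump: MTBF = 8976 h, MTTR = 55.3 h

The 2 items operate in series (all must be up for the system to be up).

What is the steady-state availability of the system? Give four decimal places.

A(check valve) = MTBF/(MTBF+MTTR) = 29123/(29123+21.2) = 0.999273
A(centrifugal pump) = MTBF/(MTBF+MTTR) = 8976/(8976+55.3) = 0.993877
Series availability: 0.999273 × 0.993877 = 0.9932

0.9932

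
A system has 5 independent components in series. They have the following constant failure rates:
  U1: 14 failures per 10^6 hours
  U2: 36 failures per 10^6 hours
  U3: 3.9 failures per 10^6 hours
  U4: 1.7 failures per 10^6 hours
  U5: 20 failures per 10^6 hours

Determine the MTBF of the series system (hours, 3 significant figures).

Series of exponential components: λ_sys = Σ λ_i
λ_sys = 0.000014 + 0.000036 + 0.0000039 + 0.0000017 + 0.000020 = 7.5600e-05 /h
MTBF = 1 / λ_sys = 13200 h

13200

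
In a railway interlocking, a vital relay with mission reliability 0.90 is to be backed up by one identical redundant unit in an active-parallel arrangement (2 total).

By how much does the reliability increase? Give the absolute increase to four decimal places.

0.0900

R_before = 0.90
R_after = 1 − (1 − 0.90)^2 = 0.9900
ΔR = 0.9900 − 0.90 = 0.0900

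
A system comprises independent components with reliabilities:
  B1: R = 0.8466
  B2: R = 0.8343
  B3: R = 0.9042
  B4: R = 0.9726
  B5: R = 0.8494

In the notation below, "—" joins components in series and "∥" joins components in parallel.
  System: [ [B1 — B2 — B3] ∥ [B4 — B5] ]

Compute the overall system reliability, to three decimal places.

0.937

Series (B1, B2, and B3): 0.84660 × 0.83430 × 0.90420 = 0.63865
Series (B4 and B5): 0.97260 × 0.84940 = 0.82613
Parallel ([0.63865] and [0.82613]): 1 − (1 − 0.63865)(1 − 0.82613) = 0.937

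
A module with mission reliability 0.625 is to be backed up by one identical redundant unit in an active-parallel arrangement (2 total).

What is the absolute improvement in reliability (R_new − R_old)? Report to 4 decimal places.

0.2344

R_before = 0.625
R_after = 1 − (1 − 0.625)^2 = 0.8594
ΔR = 0.8594 − 0.625 = 0.2344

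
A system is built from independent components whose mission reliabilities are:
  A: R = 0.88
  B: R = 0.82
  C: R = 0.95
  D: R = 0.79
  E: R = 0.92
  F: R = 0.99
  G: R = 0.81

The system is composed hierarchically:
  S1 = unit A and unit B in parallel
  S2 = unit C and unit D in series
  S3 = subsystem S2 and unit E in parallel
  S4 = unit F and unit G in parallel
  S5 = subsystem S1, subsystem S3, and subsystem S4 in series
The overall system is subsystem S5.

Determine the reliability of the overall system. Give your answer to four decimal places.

0.9570

Parallel (A and B): 1 − (1 − 0.880000)(1 − 0.820000) = 0.978400
Series (C and D): 0.950000 × 0.790000 = 0.750500
Parallel ([0.750500] and E): 1 − (1 − 0.750500)(1 − 0.920000) = 0.980040
Parallel (F and G): 1 − (1 − 0.990000)(1 − 0.810000) = 0.998100
Series ([0.978400], [0.980040], and [0.998100]): 0.978400 × 0.980040 × 0.998100 = 0.9570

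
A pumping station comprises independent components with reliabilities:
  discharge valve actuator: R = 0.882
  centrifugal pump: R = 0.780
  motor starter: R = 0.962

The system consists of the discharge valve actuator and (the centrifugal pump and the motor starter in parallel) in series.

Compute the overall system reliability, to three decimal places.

Parallel (centrifugal pump and motor starter): 1 − (1 − 0.78000)(1 − 0.96200) = 0.99164
Series (discharge valve actuator and [0.99164]): 0.88200 × 0.99164 = 0.875

0.875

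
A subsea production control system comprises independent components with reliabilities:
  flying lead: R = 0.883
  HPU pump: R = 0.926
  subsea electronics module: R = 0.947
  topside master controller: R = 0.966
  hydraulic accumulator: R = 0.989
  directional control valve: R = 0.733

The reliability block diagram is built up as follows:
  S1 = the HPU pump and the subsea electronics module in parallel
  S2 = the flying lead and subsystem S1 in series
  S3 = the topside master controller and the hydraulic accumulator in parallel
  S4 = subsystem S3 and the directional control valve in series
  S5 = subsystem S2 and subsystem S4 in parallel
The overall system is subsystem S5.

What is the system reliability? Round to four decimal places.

0.9678

Parallel (HPU pump and subsea electronics module): 1 − (1 − 0.926000)(1 − 0.947000) = 0.996078
Series (flying lead and [0.996078]): 0.883000 × 0.996078 = 0.879537
Parallel (topside master controller and hydraulic accumulator): 1 − (1 − 0.966000)(1 − 0.989000) = 0.999626
Series ([0.999626] and directional control valve): 0.999626 × 0.733000 = 0.732726
Parallel ([0.879537] and [0.732726]): 1 − (1 − 0.879537)(1 − 0.732726) = 0.9678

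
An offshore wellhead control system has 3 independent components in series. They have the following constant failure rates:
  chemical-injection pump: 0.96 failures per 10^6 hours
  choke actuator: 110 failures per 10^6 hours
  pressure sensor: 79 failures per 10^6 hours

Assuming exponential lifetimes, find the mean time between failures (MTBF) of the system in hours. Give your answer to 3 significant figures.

5260

Series of exponential components: λ_sys = Σ λ_i
λ_sys = 0.00000096 + 0.00011 + 0.000079 = 1.8996e-04 /h
MTBF = 1 / λ_sys = 5260 h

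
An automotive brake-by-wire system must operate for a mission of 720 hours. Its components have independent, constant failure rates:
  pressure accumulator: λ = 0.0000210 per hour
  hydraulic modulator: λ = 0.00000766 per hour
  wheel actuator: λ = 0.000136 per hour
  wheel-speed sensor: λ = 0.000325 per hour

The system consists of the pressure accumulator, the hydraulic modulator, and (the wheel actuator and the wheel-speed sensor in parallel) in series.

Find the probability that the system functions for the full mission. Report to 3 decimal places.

0.961

R(pressure accumulator) = exp(−0.0000210 × 720) = 0.98499
R(hydraulic modulator) = exp(−0.00000766 × 720) = 0.99450
R(wheel actuator) = exp(−0.000136 × 720) = 0.90672
R(wheel-speed sensor) = exp(−0.000325 × 720) = 0.79136
Parallel (wheel actuator and wheel-speed sensor): 1 − (1 − 0.90672)(1 − 0.79136) = 0.98054
Series (pressure accumulator, hydraulic modulator, and [0.98054]): 0.98499 × 0.99450 × 0.98054 = 0.961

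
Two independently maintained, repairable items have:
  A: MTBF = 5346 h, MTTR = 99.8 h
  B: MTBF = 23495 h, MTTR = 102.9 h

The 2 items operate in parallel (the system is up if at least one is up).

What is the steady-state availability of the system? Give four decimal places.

A(A) = MTBF/(MTBF+MTTR) = 5346/(5346+99.8) = 0.981674
A(B) = MTBF/(MTBF+MTTR) = 23495/(23495+102.9) = 0.995639
Parallel availability: 1 − (1 − 0.981674)(1 − 0.995639) = 0.9999

0.9999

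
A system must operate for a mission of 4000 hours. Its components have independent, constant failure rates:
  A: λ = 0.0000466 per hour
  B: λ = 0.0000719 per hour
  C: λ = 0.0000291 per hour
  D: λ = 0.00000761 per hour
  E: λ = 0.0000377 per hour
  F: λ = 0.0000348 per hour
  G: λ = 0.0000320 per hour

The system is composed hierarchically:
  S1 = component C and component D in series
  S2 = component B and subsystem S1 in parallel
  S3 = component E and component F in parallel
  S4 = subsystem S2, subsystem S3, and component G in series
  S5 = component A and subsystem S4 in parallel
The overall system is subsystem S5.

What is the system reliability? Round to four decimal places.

R(A) = exp(−0.0000466 × 4000) = 0.829942
R(B) = exp(−0.0000719 × 4000) = 0.750062
R(C) = exp(−0.0000291 × 4000) = 0.890119
R(D) = exp(−0.00000761 × 4000) = 0.970019
R(E) = exp(−0.0000377 × 4000) = 0.860020
R(F) = exp(−0.0000348 × 4000) = 0.870054
R(G) = exp(−0.0000320 × 4000) = 0.879853
Series (C and D): 0.890119 × 0.970019 = 0.863432
Parallel (B and [0.863432]): 1 − (1 − 0.750062)(1 − 0.863432) = 0.965866
Parallel (E and F): 1 − (1 − 0.860020)(1 − 0.870054) = 0.981810
Series ([0.965866], [0.981810], and G): 0.965866 × 0.981810 × 0.879853 = 0.834362
Parallel (A and [0.834362]): 1 − (1 − 0.829942)(1 − 0.834362) = 0.9718

0.9718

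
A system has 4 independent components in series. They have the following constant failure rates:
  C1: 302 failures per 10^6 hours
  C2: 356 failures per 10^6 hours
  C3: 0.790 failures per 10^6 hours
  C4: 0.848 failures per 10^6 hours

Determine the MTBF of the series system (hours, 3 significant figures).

Series of exponential components: λ_sys = Σ λ_i
λ_sys = 0.000302 + 0.000356 + 0.000000790 + 0.000000848 = 6.5964e-04 /h
MTBF = 1 / λ_sys = 1520 h

1520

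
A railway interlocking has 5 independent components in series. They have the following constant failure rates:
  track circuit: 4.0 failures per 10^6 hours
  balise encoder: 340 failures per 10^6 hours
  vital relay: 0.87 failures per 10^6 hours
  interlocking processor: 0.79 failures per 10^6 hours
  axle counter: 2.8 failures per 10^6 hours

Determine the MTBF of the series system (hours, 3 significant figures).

2870

Series of exponential components: λ_sys = Σ λ_i
λ_sys = 0.0000040 + 0.00034 + 0.00000087 + 0.00000079 + 0.0000028 = 3.4846e-04 /h
MTBF = 1 / λ_sys = 2870 h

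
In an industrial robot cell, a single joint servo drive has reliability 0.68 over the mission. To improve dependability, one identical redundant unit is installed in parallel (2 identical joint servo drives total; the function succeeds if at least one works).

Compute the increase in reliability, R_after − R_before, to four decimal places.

0.2176

R_before = 0.68
R_after = 1 − (1 − 0.68)^2 = 0.8976
ΔR = 0.8976 − 0.68 = 0.2176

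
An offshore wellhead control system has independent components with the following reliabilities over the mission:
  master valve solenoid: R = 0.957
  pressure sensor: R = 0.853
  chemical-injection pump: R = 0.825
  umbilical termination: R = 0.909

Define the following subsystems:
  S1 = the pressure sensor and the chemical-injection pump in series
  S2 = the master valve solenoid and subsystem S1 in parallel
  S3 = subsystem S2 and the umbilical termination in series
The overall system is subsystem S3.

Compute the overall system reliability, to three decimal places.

0.897

Series (pressure sensor and chemical-injection pump): 0.85300 × 0.82500 = 0.70373
Parallel (master valve solenoid and [0.70373]): 1 − (1 − 0.95700)(1 − 0.70373) = 0.98726
Series ([0.98726] and umbilical termination): 0.98726 × 0.90900 = 0.897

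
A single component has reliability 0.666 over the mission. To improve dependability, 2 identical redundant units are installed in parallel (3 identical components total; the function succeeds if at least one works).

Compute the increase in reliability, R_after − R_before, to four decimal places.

R_before = 0.666
R_after = 1 − (1 − 0.666)^3 = 0.9627
ΔR = 0.9627 − 0.666 = 0.2967

0.2967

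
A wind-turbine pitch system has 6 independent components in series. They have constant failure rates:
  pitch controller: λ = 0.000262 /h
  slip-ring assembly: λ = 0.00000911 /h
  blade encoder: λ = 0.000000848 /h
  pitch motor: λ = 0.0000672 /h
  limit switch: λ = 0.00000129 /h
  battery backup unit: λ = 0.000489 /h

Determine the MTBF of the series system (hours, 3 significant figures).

1210

Series of exponential components: λ_sys = Σ λ_i
λ_sys = 0.000262 + 0.00000911 + 0.000000848 + 0.0000672 + 0.00000129 + 0.000489 = 8.2945e-04 /h
MTBF = 1 / λ_sys = 1210 h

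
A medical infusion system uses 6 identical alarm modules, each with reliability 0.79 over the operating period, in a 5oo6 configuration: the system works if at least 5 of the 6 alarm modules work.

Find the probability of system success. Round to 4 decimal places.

R = Σ_{i=5}^{6} C(6,i) p^i (1−p)^{6−i} with p = 0.79
C(6,5)·0.79^5·0.21^1 = 0.387709
C(6,6)·0.79^6·0.21^0 = 0.243087
Sum = 0.6308

0.6308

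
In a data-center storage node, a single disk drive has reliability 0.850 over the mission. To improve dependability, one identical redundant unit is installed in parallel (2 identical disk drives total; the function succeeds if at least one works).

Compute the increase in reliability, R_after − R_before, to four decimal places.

R_before = 0.850
R_after = 1 − (1 − 0.850)^2 = 0.9775
ΔR = 0.9775 − 0.850 = 0.1275

0.1275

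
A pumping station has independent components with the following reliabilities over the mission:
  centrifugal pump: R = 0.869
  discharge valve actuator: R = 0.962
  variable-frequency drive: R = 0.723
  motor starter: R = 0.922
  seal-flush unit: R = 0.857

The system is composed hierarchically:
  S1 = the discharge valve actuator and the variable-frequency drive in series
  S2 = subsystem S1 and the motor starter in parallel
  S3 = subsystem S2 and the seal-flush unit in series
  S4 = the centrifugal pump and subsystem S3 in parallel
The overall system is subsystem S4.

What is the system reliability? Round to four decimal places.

Series (discharge valve actuator and variable-frequency drive): 0.962000 × 0.723000 = 0.695526
Parallel ([0.695526] and motor starter): 1 − (1 − 0.695526)(1 − 0.922000) = 0.976251
Series ([0.976251] and seal-flush unit): 0.976251 × 0.857000 = 0.836647
Parallel (centrifugal pump and [0.836647]): 1 − (1 − 0.869000)(1 − 0.836647) = 0.9786

0.9786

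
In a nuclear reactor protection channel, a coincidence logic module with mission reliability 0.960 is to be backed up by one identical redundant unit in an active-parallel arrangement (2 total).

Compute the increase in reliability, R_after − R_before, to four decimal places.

R_before = 0.960
R_after = 1 − (1 − 0.960)^2 = 0.9984
ΔR = 0.9984 − 0.960 = 0.0384

0.0384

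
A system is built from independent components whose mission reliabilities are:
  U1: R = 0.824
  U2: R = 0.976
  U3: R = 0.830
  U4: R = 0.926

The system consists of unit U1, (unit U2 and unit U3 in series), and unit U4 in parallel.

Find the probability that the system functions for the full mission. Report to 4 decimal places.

Series (U2 and U3): 0.976000 × 0.830000 = 0.810080
Parallel (U1, [0.810080], and U4): 1 − (1 − 0.824000)(1 − 0.810080)(1 − 0.926000) = 0.9975

0.9975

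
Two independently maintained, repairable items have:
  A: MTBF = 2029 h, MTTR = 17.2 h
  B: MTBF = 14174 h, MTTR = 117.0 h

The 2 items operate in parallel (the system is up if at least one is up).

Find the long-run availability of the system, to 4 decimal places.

0.9999

A(A) = MTBF/(MTBF+MTTR) = 2029/(2029+17.2) = 0.991594
A(B) = MTBF/(MTBF+MTTR) = 14174/(14174+117.0) = 0.991813
Parallel availability: 1 − (1 − 0.991594)(1 − 0.991813) = 0.9999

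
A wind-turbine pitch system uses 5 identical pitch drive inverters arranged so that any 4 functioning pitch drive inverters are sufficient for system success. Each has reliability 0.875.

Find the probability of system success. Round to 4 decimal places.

0.8793

R = Σ_{i=4}^{5} C(5,i) p^i (1−p)^{5−i} with p = 0.875
C(5,4)·0.875^4·0.125^1 = 0.366364
C(5,5)·0.875^5·0.125^0 = 0.512909
Sum = 0.8793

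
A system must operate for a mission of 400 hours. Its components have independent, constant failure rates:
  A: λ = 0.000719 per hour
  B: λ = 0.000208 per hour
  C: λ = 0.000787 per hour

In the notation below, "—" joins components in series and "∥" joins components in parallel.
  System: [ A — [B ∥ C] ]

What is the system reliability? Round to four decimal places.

R(A) = exp(−0.000719 × 400) = 0.750062
R(B) = exp(−0.000208 × 400) = 0.920167
R(C) = exp(−0.000787 × 400) = 0.729935
Parallel (B and C): 1 − (1 − 0.920167)(1 − 0.729935) = 0.978440
Series (A and [0.978440]): 0.750062 × 0.978440 = 0.7339

0.7339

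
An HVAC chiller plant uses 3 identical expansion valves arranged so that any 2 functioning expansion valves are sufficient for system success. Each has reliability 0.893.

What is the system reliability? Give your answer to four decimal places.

R = Σ_{i=2}^{3} C(3,i) p^i (1−p)^{3−i} with p = 0.893
C(3,2)·0.893^2·0.107^1 = 0.255981
C(3,3)·0.893^3·0.107^0 = 0.712122
Sum = 0.9681

0.9681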